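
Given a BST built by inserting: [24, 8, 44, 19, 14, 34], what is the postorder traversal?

Tree insertion order: [24, 8, 44, 19, 14, 34]
Tree (level-order array): [24, 8, 44, None, 19, 34, None, 14]
Postorder traversal: [14, 19, 8, 34, 44, 24]


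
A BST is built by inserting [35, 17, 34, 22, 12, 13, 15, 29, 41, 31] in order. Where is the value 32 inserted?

Starting tree (level order): [35, 17, 41, 12, 34, None, None, None, 13, 22, None, None, 15, None, 29, None, None, None, 31]
Insertion path: 35 -> 17 -> 34 -> 22 -> 29 -> 31
Result: insert 32 as right child of 31
Final tree (level order): [35, 17, 41, 12, 34, None, None, None, 13, 22, None, None, 15, None, 29, None, None, None, 31, None, 32]


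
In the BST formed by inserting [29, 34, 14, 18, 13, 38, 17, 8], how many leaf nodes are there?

Tree built from: [29, 34, 14, 18, 13, 38, 17, 8]
Tree (level-order array): [29, 14, 34, 13, 18, None, 38, 8, None, 17]
Rule: A leaf has 0 children.
Per-node child counts:
  node 29: 2 child(ren)
  node 14: 2 child(ren)
  node 13: 1 child(ren)
  node 8: 0 child(ren)
  node 18: 1 child(ren)
  node 17: 0 child(ren)
  node 34: 1 child(ren)
  node 38: 0 child(ren)
Matching nodes: [8, 17, 38]
Count of leaf nodes: 3


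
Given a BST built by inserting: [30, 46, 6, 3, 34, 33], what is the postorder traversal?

Tree insertion order: [30, 46, 6, 3, 34, 33]
Tree (level-order array): [30, 6, 46, 3, None, 34, None, None, None, 33]
Postorder traversal: [3, 6, 33, 34, 46, 30]


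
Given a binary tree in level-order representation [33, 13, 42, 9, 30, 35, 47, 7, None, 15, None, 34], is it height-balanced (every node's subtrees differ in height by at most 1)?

Tree (level-order array): [33, 13, 42, 9, 30, 35, 47, 7, None, 15, None, 34]
Definition: a tree is height-balanced if, at every node, |h(left) - h(right)| <= 1 (empty subtree has height -1).
Bottom-up per-node check:
  node 7: h_left=-1, h_right=-1, diff=0 [OK], height=0
  node 9: h_left=0, h_right=-1, diff=1 [OK], height=1
  node 15: h_left=-1, h_right=-1, diff=0 [OK], height=0
  node 30: h_left=0, h_right=-1, diff=1 [OK], height=1
  node 13: h_left=1, h_right=1, diff=0 [OK], height=2
  node 34: h_left=-1, h_right=-1, diff=0 [OK], height=0
  node 35: h_left=0, h_right=-1, diff=1 [OK], height=1
  node 47: h_left=-1, h_right=-1, diff=0 [OK], height=0
  node 42: h_left=1, h_right=0, diff=1 [OK], height=2
  node 33: h_left=2, h_right=2, diff=0 [OK], height=3
All nodes satisfy the balance condition.
Result: Balanced


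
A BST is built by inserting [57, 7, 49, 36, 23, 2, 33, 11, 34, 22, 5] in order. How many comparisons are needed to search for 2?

Search path for 2: 57 -> 7 -> 2
Found: True
Comparisons: 3


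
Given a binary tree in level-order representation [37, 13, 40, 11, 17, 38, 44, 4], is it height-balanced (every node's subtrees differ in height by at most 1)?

Tree (level-order array): [37, 13, 40, 11, 17, 38, 44, 4]
Definition: a tree is height-balanced if, at every node, |h(left) - h(right)| <= 1 (empty subtree has height -1).
Bottom-up per-node check:
  node 4: h_left=-1, h_right=-1, diff=0 [OK], height=0
  node 11: h_left=0, h_right=-1, diff=1 [OK], height=1
  node 17: h_left=-1, h_right=-1, diff=0 [OK], height=0
  node 13: h_left=1, h_right=0, diff=1 [OK], height=2
  node 38: h_left=-1, h_right=-1, diff=0 [OK], height=0
  node 44: h_left=-1, h_right=-1, diff=0 [OK], height=0
  node 40: h_left=0, h_right=0, diff=0 [OK], height=1
  node 37: h_left=2, h_right=1, diff=1 [OK], height=3
All nodes satisfy the balance condition.
Result: Balanced


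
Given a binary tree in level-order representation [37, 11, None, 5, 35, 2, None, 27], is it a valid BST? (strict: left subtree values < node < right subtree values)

Level-order array: [37, 11, None, 5, 35, 2, None, 27]
Validate using subtree bounds (lo, hi): at each node, require lo < value < hi,
then recurse left with hi=value and right with lo=value.
Preorder trace (stopping at first violation):
  at node 37 with bounds (-inf, +inf): OK
  at node 11 with bounds (-inf, 37): OK
  at node 5 with bounds (-inf, 11): OK
  at node 2 with bounds (-inf, 5): OK
  at node 35 with bounds (11, 37): OK
  at node 27 with bounds (11, 35): OK
No violation found at any node.
Result: Valid BST


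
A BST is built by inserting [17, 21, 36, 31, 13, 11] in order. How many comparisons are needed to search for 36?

Search path for 36: 17 -> 21 -> 36
Found: True
Comparisons: 3


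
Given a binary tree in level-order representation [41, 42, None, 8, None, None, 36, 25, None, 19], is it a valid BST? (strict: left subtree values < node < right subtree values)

Level-order array: [41, 42, None, 8, None, None, 36, 25, None, 19]
Validate using subtree bounds (lo, hi): at each node, require lo < value < hi,
then recurse left with hi=value and right with lo=value.
Preorder trace (stopping at first violation):
  at node 41 with bounds (-inf, +inf): OK
  at node 42 with bounds (-inf, 41): VIOLATION
Node 42 violates its bound: not (-inf < 42 < 41).
Result: Not a valid BST


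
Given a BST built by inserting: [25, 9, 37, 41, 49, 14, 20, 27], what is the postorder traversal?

Tree insertion order: [25, 9, 37, 41, 49, 14, 20, 27]
Tree (level-order array): [25, 9, 37, None, 14, 27, 41, None, 20, None, None, None, 49]
Postorder traversal: [20, 14, 9, 27, 49, 41, 37, 25]


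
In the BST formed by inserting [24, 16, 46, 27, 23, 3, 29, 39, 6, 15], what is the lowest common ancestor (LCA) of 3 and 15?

Tree insertion order: [24, 16, 46, 27, 23, 3, 29, 39, 6, 15]
Tree (level-order array): [24, 16, 46, 3, 23, 27, None, None, 6, None, None, None, 29, None, 15, None, 39]
In a BST, the LCA of p=3, q=15 is the first node v on the
root-to-leaf path with p <= v <= q (go left if both < v, right if both > v).
Walk from root:
  at 24: both 3 and 15 < 24, go left
  at 16: both 3 and 15 < 16, go left
  at 3: 3 <= 3 <= 15, this is the LCA
LCA = 3


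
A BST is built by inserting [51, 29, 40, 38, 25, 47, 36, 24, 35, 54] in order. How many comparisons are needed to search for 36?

Search path for 36: 51 -> 29 -> 40 -> 38 -> 36
Found: True
Comparisons: 5


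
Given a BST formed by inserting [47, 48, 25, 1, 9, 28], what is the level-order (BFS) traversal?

Tree insertion order: [47, 48, 25, 1, 9, 28]
Tree (level-order array): [47, 25, 48, 1, 28, None, None, None, 9]
BFS from the root, enqueuing left then right child of each popped node:
  queue [47] -> pop 47, enqueue [25, 48], visited so far: [47]
  queue [25, 48] -> pop 25, enqueue [1, 28], visited so far: [47, 25]
  queue [48, 1, 28] -> pop 48, enqueue [none], visited so far: [47, 25, 48]
  queue [1, 28] -> pop 1, enqueue [9], visited so far: [47, 25, 48, 1]
  queue [28, 9] -> pop 28, enqueue [none], visited so far: [47, 25, 48, 1, 28]
  queue [9] -> pop 9, enqueue [none], visited so far: [47, 25, 48, 1, 28, 9]
Result: [47, 25, 48, 1, 28, 9]


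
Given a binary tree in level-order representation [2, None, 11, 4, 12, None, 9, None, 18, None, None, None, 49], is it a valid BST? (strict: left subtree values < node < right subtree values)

Level-order array: [2, None, 11, 4, 12, None, 9, None, 18, None, None, None, 49]
Validate using subtree bounds (lo, hi): at each node, require lo < value < hi,
then recurse left with hi=value and right with lo=value.
Preorder trace (stopping at first violation):
  at node 2 with bounds (-inf, +inf): OK
  at node 11 with bounds (2, +inf): OK
  at node 4 with bounds (2, 11): OK
  at node 9 with bounds (4, 11): OK
  at node 12 with bounds (11, +inf): OK
  at node 18 with bounds (12, +inf): OK
  at node 49 with bounds (18, +inf): OK
No violation found at any node.
Result: Valid BST


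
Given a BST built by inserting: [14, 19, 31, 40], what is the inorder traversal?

Tree insertion order: [14, 19, 31, 40]
Tree (level-order array): [14, None, 19, None, 31, None, 40]
Inorder traversal: [14, 19, 31, 40]


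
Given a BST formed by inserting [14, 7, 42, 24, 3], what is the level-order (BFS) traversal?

Tree insertion order: [14, 7, 42, 24, 3]
Tree (level-order array): [14, 7, 42, 3, None, 24]
BFS from the root, enqueuing left then right child of each popped node:
  queue [14] -> pop 14, enqueue [7, 42], visited so far: [14]
  queue [7, 42] -> pop 7, enqueue [3], visited so far: [14, 7]
  queue [42, 3] -> pop 42, enqueue [24], visited so far: [14, 7, 42]
  queue [3, 24] -> pop 3, enqueue [none], visited so far: [14, 7, 42, 3]
  queue [24] -> pop 24, enqueue [none], visited so far: [14, 7, 42, 3, 24]
Result: [14, 7, 42, 3, 24]


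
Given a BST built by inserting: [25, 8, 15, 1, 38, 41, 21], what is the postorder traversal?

Tree insertion order: [25, 8, 15, 1, 38, 41, 21]
Tree (level-order array): [25, 8, 38, 1, 15, None, 41, None, None, None, 21]
Postorder traversal: [1, 21, 15, 8, 41, 38, 25]


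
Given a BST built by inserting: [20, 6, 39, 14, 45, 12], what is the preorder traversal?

Tree insertion order: [20, 6, 39, 14, 45, 12]
Tree (level-order array): [20, 6, 39, None, 14, None, 45, 12]
Preorder traversal: [20, 6, 14, 12, 39, 45]


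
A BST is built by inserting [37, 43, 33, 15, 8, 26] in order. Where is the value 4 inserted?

Starting tree (level order): [37, 33, 43, 15, None, None, None, 8, 26]
Insertion path: 37 -> 33 -> 15 -> 8
Result: insert 4 as left child of 8
Final tree (level order): [37, 33, 43, 15, None, None, None, 8, 26, 4]


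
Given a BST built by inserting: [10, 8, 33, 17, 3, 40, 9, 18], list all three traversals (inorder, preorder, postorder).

Tree insertion order: [10, 8, 33, 17, 3, 40, 9, 18]
Tree (level-order array): [10, 8, 33, 3, 9, 17, 40, None, None, None, None, None, 18]
Inorder (L, root, R): [3, 8, 9, 10, 17, 18, 33, 40]
Preorder (root, L, R): [10, 8, 3, 9, 33, 17, 18, 40]
Postorder (L, R, root): [3, 9, 8, 18, 17, 40, 33, 10]


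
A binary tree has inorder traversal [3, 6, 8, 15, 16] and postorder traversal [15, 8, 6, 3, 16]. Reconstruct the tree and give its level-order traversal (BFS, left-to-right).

Inorder:   [3, 6, 8, 15, 16]
Postorder: [15, 8, 6, 3, 16]
Algorithm: postorder visits root last, so walk postorder right-to-left;
each value is the root of the current inorder slice — split it at that
value, recurse on the right subtree first, then the left.
Recursive splits:
  root=16; inorder splits into left=[3, 6, 8, 15], right=[]
  root=3; inorder splits into left=[], right=[6, 8, 15]
  root=6; inorder splits into left=[], right=[8, 15]
  root=8; inorder splits into left=[], right=[15]
  root=15; inorder splits into left=[], right=[]
Reconstructed level-order: [16, 3, 6, 8, 15]


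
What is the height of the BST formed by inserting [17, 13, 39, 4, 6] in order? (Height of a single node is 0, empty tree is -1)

Insertion order: [17, 13, 39, 4, 6]
Tree (level-order array): [17, 13, 39, 4, None, None, None, None, 6]
Compute height bottom-up (empty subtree = -1):
  height(6) = 1 + max(-1, -1) = 0
  height(4) = 1 + max(-1, 0) = 1
  height(13) = 1 + max(1, -1) = 2
  height(39) = 1 + max(-1, -1) = 0
  height(17) = 1 + max(2, 0) = 3
Height = 3


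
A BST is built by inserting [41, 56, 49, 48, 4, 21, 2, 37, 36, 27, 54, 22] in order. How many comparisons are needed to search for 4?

Search path for 4: 41 -> 4
Found: True
Comparisons: 2


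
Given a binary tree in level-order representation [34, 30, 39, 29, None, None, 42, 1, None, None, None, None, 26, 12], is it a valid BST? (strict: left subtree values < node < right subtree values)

Level-order array: [34, 30, 39, 29, None, None, 42, 1, None, None, None, None, 26, 12]
Validate using subtree bounds (lo, hi): at each node, require lo < value < hi,
then recurse left with hi=value and right with lo=value.
Preorder trace (stopping at first violation):
  at node 34 with bounds (-inf, +inf): OK
  at node 30 with bounds (-inf, 34): OK
  at node 29 with bounds (-inf, 30): OK
  at node 1 with bounds (-inf, 29): OK
  at node 26 with bounds (1, 29): OK
  at node 12 with bounds (1, 26): OK
  at node 39 with bounds (34, +inf): OK
  at node 42 with bounds (39, +inf): OK
No violation found at any node.
Result: Valid BST


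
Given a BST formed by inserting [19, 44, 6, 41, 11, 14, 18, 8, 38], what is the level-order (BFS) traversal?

Tree insertion order: [19, 44, 6, 41, 11, 14, 18, 8, 38]
Tree (level-order array): [19, 6, 44, None, 11, 41, None, 8, 14, 38, None, None, None, None, 18]
BFS from the root, enqueuing left then right child of each popped node:
  queue [19] -> pop 19, enqueue [6, 44], visited so far: [19]
  queue [6, 44] -> pop 6, enqueue [11], visited so far: [19, 6]
  queue [44, 11] -> pop 44, enqueue [41], visited so far: [19, 6, 44]
  queue [11, 41] -> pop 11, enqueue [8, 14], visited so far: [19, 6, 44, 11]
  queue [41, 8, 14] -> pop 41, enqueue [38], visited so far: [19, 6, 44, 11, 41]
  queue [8, 14, 38] -> pop 8, enqueue [none], visited so far: [19, 6, 44, 11, 41, 8]
  queue [14, 38] -> pop 14, enqueue [18], visited so far: [19, 6, 44, 11, 41, 8, 14]
  queue [38, 18] -> pop 38, enqueue [none], visited so far: [19, 6, 44, 11, 41, 8, 14, 38]
  queue [18] -> pop 18, enqueue [none], visited so far: [19, 6, 44, 11, 41, 8, 14, 38, 18]
Result: [19, 6, 44, 11, 41, 8, 14, 38, 18]


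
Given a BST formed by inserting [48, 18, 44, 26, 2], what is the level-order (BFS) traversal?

Tree insertion order: [48, 18, 44, 26, 2]
Tree (level-order array): [48, 18, None, 2, 44, None, None, 26]
BFS from the root, enqueuing left then right child of each popped node:
  queue [48] -> pop 48, enqueue [18], visited so far: [48]
  queue [18] -> pop 18, enqueue [2, 44], visited so far: [48, 18]
  queue [2, 44] -> pop 2, enqueue [none], visited so far: [48, 18, 2]
  queue [44] -> pop 44, enqueue [26], visited so far: [48, 18, 2, 44]
  queue [26] -> pop 26, enqueue [none], visited so far: [48, 18, 2, 44, 26]
Result: [48, 18, 2, 44, 26]


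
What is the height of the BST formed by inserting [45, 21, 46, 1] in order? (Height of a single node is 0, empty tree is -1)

Insertion order: [45, 21, 46, 1]
Tree (level-order array): [45, 21, 46, 1]
Compute height bottom-up (empty subtree = -1):
  height(1) = 1 + max(-1, -1) = 0
  height(21) = 1 + max(0, -1) = 1
  height(46) = 1 + max(-1, -1) = 0
  height(45) = 1 + max(1, 0) = 2
Height = 2


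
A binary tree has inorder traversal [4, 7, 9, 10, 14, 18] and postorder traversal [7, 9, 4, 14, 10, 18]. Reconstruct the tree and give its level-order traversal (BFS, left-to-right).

Inorder:   [4, 7, 9, 10, 14, 18]
Postorder: [7, 9, 4, 14, 10, 18]
Algorithm: postorder visits root last, so walk postorder right-to-left;
each value is the root of the current inorder slice — split it at that
value, recurse on the right subtree first, then the left.
Recursive splits:
  root=18; inorder splits into left=[4, 7, 9, 10, 14], right=[]
  root=10; inorder splits into left=[4, 7, 9], right=[14]
  root=14; inorder splits into left=[], right=[]
  root=4; inorder splits into left=[], right=[7, 9]
  root=9; inorder splits into left=[7], right=[]
  root=7; inorder splits into left=[], right=[]
Reconstructed level-order: [18, 10, 4, 14, 9, 7]


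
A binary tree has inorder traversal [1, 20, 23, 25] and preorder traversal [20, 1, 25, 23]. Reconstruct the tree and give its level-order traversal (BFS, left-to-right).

Inorder:  [1, 20, 23, 25]
Preorder: [20, 1, 25, 23]
Algorithm: preorder visits root first, so consume preorder in order;
for each root, split the current inorder slice at that value into
left-subtree inorder and right-subtree inorder, then recurse.
Recursive splits:
  root=20; inorder splits into left=[1], right=[23, 25]
  root=1; inorder splits into left=[], right=[]
  root=25; inorder splits into left=[23], right=[]
  root=23; inorder splits into left=[], right=[]
Reconstructed level-order: [20, 1, 25, 23]


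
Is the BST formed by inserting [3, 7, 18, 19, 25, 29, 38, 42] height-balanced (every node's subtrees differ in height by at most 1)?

Tree (level-order array): [3, None, 7, None, 18, None, 19, None, 25, None, 29, None, 38, None, 42]
Definition: a tree is height-balanced if, at every node, |h(left) - h(right)| <= 1 (empty subtree has height -1).
Bottom-up per-node check:
  node 42: h_left=-1, h_right=-1, diff=0 [OK], height=0
  node 38: h_left=-1, h_right=0, diff=1 [OK], height=1
  node 29: h_left=-1, h_right=1, diff=2 [FAIL (|-1-1|=2 > 1)], height=2
  node 25: h_left=-1, h_right=2, diff=3 [FAIL (|-1-2|=3 > 1)], height=3
  node 19: h_left=-1, h_right=3, diff=4 [FAIL (|-1-3|=4 > 1)], height=4
  node 18: h_left=-1, h_right=4, diff=5 [FAIL (|-1-4|=5 > 1)], height=5
  node 7: h_left=-1, h_right=5, diff=6 [FAIL (|-1-5|=6 > 1)], height=6
  node 3: h_left=-1, h_right=6, diff=7 [FAIL (|-1-6|=7 > 1)], height=7
Node 29 violates the condition: |-1 - 1| = 2 > 1.
Result: Not balanced


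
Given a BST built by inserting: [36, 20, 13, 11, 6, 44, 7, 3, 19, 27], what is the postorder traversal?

Tree insertion order: [36, 20, 13, 11, 6, 44, 7, 3, 19, 27]
Tree (level-order array): [36, 20, 44, 13, 27, None, None, 11, 19, None, None, 6, None, None, None, 3, 7]
Postorder traversal: [3, 7, 6, 11, 19, 13, 27, 20, 44, 36]


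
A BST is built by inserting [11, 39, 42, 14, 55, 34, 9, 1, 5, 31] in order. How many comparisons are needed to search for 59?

Search path for 59: 11 -> 39 -> 42 -> 55
Found: False
Comparisons: 4


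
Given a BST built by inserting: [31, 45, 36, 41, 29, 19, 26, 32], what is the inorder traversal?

Tree insertion order: [31, 45, 36, 41, 29, 19, 26, 32]
Tree (level-order array): [31, 29, 45, 19, None, 36, None, None, 26, 32, 41]
Inorder traversal: [19, 26, 29, 31, 32, 36, 41, 45]


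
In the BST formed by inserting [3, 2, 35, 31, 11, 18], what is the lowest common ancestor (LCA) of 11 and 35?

Tree insertion order: [3, 2, 35, 31, 11, 18]
Tree (level-order array): [3, 2, 35, None, None, 31, None, 11, None, None, 18]
In a BST, the LCA of p=11, q=35 is the first node v on the
root-to-leaf path with p <= v <= q (go left if both < v, right if both > v).
Walk from root:
  at 3: both 11 and 35 > 3, go right
  at 35: 11 <= 35 <= 35, this is the LCA
LCA = 35


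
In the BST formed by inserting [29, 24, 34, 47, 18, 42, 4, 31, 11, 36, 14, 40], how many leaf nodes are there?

Tree built from: [29, 24, 34, 47, 18, 42, 4, 31, 11, 36, 14, 40]
Tree (level-order array): [29, 24, 34, 18, None, 31, 47, 4, None, None, None, 42, None, None, 11, 36, None, None, 14, None, 40]
Rule: A leaf has 0 children.
Per-node child counts:
  node 29: 2 child(ren)
  node 24: 1 child(ren)
  node 18: 1 child(ren)
  node 4: 1 child(ren)
  node 11: 1 child(ren)
  node 14: 0 child(ren)
  node 34: 2 child(ren)
  node 31: 0 child(ren)
  node 47: 1 child(ren)
  node 42: 1 child(ren)
  node 36: 1 child(ren)
  node 40: 0 child(ren)
Matching nodes: [14, 31, 40]
Count of leaf nodes: 3


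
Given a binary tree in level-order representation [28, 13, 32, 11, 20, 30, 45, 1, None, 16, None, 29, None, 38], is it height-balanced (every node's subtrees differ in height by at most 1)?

Tree (level-order array): [28, 13, 32, 11, 20, 30, 45, 1, None, 16, None, 29, None, 38]
Definition: a tree is height-balanced if, at every node, |h(left) - h(right)| <= 1 (empty subtree has height -1).
Bottom-up per-node check:
  node 1: h_left=-1, h_right=-1, diff=0 [OK], height=0
  node 11: h_left=0, h_right=-1, diff=1 [OK], height=1
  node 16: h_left=-1, h_right=-1, diff=0 [OK], height=0
  node 20: h_left=0, h_right=-1, diff=1 [OK], height=1
  node 13: h_left=1, h_right=1, diff=0 [OK], height=2
  node 29: h_left=-1, h_right=-1, diff=0 [OK], height=0
  node 30: h_left=0, h_right=-1, diff=1 [OK], height=1
  node 38: h_left=-1, h_right=-1, diff=0 [OK], height=0
  node 45: h_left=0, h_right=-1, diff=1 [OK], height=1
  node 32: h_left=1, h_right=1, diff=0 [OK], height=2
  node 28: h_left=2, h_right=2, diff=0 [OK], height=3
All nodes satisfy the balance condition.
Result: Balanced


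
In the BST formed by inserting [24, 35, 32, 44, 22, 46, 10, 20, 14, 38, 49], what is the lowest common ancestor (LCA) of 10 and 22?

Tree insertion order: [24, 35, 32, 44, 22, 46, 10, 20, 14, 38, 49]
Tree (level-order array): [24, 22, 35, 10, None, 32, 44, None, 20, None, None, 38, 46, 14, None, None, None, None, 49]
In a BST, the LCA of p=10, q=22 is the first node v on the
root-to-leaf path with p <= v <= q (go left if both < v, right if both > v).
Walk from root:
  at 24: both 10 and 22 < 24, go left
  at 22: 10 <= 22 <= 22, this is the LCA
LCA = 22


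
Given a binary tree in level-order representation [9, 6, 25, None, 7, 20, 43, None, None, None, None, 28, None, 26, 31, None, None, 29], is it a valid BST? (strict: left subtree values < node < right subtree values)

Level-order array: [9, 6, 25, None, 7, 20, 43, None, None, None, None, 28, None, 26, 31, None, None, 29]
Validate using subtree bounds (lo, hi): at each node, require lo < value < hi,
then recurse left with hi=value and right with lo=value.
Preorder trace (stopping at first violation):
  at node 9 with bounds (-inf, +inf): OK
  at node 6 with bounds (-inf, 9): OK
  at node 7 with bounds (6, 9): OK
  at node 25 with bounds (9, +inf): OK
  at node 20 with bounds (9, 25): OK
  at node 43 with bounds (25, +inf): OK
  at node 28 with bounds (25, 43): OK
  at node 26 with bounds (25, 28): OK
  at node 31 with bounds (28, 43): OK
  at node 29 with bounds (28, 31): OK
No violation found at any node.
Result: Valid BST


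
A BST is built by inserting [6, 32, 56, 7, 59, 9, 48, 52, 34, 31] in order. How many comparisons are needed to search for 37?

Search path for 37: 6 -> 32 -> 56 -> 48 -> 34
Found: False
Comparisons: 5


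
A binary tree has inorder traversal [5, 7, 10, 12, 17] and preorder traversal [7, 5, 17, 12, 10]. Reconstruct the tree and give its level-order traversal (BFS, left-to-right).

Inorder:  [5, 7, 10, 12, 17]
Preorder: [7, 5, 17, 12, 10]
Algorithm: preorder visits root first, so consume preorder in order;
for each root, split the current inorder slice at that value into
left-subtree inorder and right-subtree inorder, then recurse.
Recursive splits:
  root=7; inorder splits into left=[5], right=[10, 12, 17]
  root=5; inorder splits into left=[], right=[]
  root=17; inorder splits into left=[10, 12], right=[]
  root=12; inorder splits into left=[10], right=[]
  root=10; inorder splits into left=[], right=[]
Reconstructed level-order: [7, 5, 17, 12, 10]


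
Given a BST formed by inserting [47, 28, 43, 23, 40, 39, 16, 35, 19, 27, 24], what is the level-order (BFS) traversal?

Tree insertion order: [47, 28, 43, 23, 40, 39, 16, 35, 19, 27, 24]
Tree (level-order array): [47, 28, None, 23, 43, 16, 27, 40, None, None, 19, 24, None, 39, None, None, None, None, None, 35]
BFS from the root, enqueuing left then right child of each popped node:
  queue [47] -> pop 47, enqueue [28], visited so far: [47]
  queue [28] -> pop 28, enqueue [23, 43], visited so far: [47, 28]
  queue [23, 43] -> pop 23, enqueue [16, 27], visited so far: [47, 28, 23]
  queue [43, 16, 27] -> pop 43, enqueue [40], visited so far: [47, 28, 23, 43]
  queue [16, 27, 40] -> pop 16, enqueue [19], visited so far: [47, 28, 23, 43, 16]
  queue [27, 40, 19] -> pop 27, enqueue [24], visited so far: [47, 28, 23, 43, 16, 27]
  queue [40, 19, 24] -> pop 40, enqueue [39], visited so far: [47, 28, 23, 43, 16, 27, 40]
  queue [19, 24, 39] -> pop 19, enqueue [none], visited so far: [47, 28, 23, 43, 16, 27, 40, 19]
  queue [24, 39] -> pop 24, enqueue [none], visited so far: [47, 28, 23, 43, 16, 27, 40, 19, 24]
  queue [39] -> pop 39, enqueue [35], visited so far: [47, 28, 23, 43, 16, 27, 40, 19, 24, 39]
  queue [35] -> pop 35, enqueue [none], visited so far: [47, 28, 23, 43, 16, 27, 40, 19, 24, 39, 35]
Result: [47, 28, 23, 43, 16, 27, 40, 19, 24, 39, 35]


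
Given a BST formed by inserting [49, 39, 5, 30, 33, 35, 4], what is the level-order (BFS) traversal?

Tree insertion order: [49, 39, 5, 30, 33, 35, 4]
Tree (level-order array): [49, 39, None, 5, None, 4, 30, None, None, None, 33, None, 35]
BFS from the root, enqueuing left then right child of each popped node:
  queue [49] -> pop 49, enqueue [39], visited so far: [49]
  queue [39] -> pop 39, enqueue [5], visited so far: [49, 39]
  queue [5] -> pop 5, enqueue [4, 30], visited so far: [49, 39, 5]
  queue [4, 30] -> pop 4, enqueue [none], visited so far: [49, 39, 5, 4]
  queue [30] -> pop 30, enqueue [33], visited so far: [49, 39, 5, 4, 30]
  queue [33] -> pop 33, enqueue [35], visited so far: [49, 39, 5, 4, 30, 33]
  queue [35] -> pop 35, enqueue [none], visited so far: [49, 39, 5, 4, 30, 33, 35]
Result: [49, 39, 5, 4, 30, 33, 35]


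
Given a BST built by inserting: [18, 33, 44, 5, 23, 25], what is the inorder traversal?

Tree insertion order: [18, 33, 44, 5, 23, 25]
Tree (level-order array): [18, 5, 33, None, None, 23, 44, None, 25]
Inorder traversal: [5, 18, 23, 25, 33, 44]


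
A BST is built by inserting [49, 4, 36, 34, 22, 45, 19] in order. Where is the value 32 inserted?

Starting tree (level order): [49, 4, None, None, 36, 34, 45, 22, None, None, None, 19]
Insertion path: 49 -> 4 -> 36 -> 34 -> 22
Result: insert 32 as right child of 22
Final tree (level order): [49, 4, None, None, 36, 34, 45, 22, None, None, None, 19, 32]


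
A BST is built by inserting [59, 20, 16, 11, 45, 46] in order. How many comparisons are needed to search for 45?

Search path for 45: 59 -> 20 -> 45
Found: True
Comparisons: 3


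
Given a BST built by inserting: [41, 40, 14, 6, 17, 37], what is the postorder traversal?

Tree insertion order: [41, 40, 14, 6, 17, 37]
Tree (level-order array): [41, 40, None, 14, None, 6, 17, None, None, None, 37]
Postorder traversal: [6, 37, 17, 14, 40, 41]


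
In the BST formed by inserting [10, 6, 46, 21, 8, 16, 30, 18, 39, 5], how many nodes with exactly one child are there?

Tree built from: [10, 6, 46, 21, 8, 16, 30, 18, 39, 5]
Tree (level-order array): [10, 6, 46, 5, 8, 21, None, None, None, None, None, 16, 30, None, 18, None, 39]
Rule: These are nodes with exactly 1 non-null child.
Per-node child counts:
  node 10: 2 child(ren)
  node 6: 2 child(ren)
  node 5: 0 child(ren)
  node 8: 0 child(ren)
  node 46: 1 child(ren)
  node 21: 2 child(ren)
  node 16: 1 child(ren)
  node 18: 0 child(ren)
  node 30: 1 child(ren)
  node 39: 0 child(ren)
Matching nodes: [46, 16, 30]
Count of nodes with exactly one child: 3


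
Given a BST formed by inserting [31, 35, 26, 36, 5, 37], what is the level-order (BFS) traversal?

Tree insertion order: [31, 35, 26, 36, 5, 37]
Tree (level-order array): [31, 26, 35, 5, None, None, 36, None, None, None, 37]
BFS from the root, enqueuing left then right child of each popped node:
  queue [31] -> pop 31, enqueue [26, 35], visited so far: [31]
  queue [26, 35] -> pop 26, enqueue [5], visited so far: [31, 26]
  queue [35, 5] -> pop 35, enqueue [36], visited so far: [31, 26, 35]
  queue [5, 36] -> pop 5, enqueue [none], visited so far: [31, 26, 35, 5]
  queue [36] -> pop 36, enqueue [37], visited so far: [31, 26, 35, 5, 36]
  queue [37] -> pop 37, enqueue [none], visited so far: [31, 26, 35, 5, 36, 37]
Result: [31, 26, 35, 5, 36, 37]


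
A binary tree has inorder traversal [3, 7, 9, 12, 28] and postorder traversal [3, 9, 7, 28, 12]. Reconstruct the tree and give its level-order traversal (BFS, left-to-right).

Inorder:   [3, 7, 9, 12, 28]
Postorder: [3, 9, 7, 28, 12]
Algorithm: postorder visits root last, so walk postorder right-to-left;
each value is the root of the current inorder slice — split it at that
value, recurse on the right subtree first, then the left.
Recursive splits:
  root=12; inorder splits into left=[3, 7, 9], right=[28]
  root=28; inorder splits into left=[], right=[]
  root=7; inorder splits into left=[3], right=[9]
  root=9; inorder splits into left=[], right=[]
  root=3; inorder splits into left=[], right=[]
Reconstructed level-order: [12, 7, 28, 3, 9]


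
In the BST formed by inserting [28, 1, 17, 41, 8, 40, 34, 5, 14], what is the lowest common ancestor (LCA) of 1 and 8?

Tree insertion order: [28, 1, 17, 41, 8, 40, 34, 5, 14]
Tree (level-order array): [28, 1, 41, None, 17, 40, None, 8, None, 34, None, 5, 14]
In a BST, the LCA of p=1, q=8 is the first node v on the
root-to-leaf path with p <= v <= q (go left if both < v, right if both > v).
Walk from root:
  at 28: both 1 and 8 < 28, go left
  at 1: 1 <= 1 <= 8, this is the LCA
LCA = 1


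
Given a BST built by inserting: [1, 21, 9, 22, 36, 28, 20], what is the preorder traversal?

Tree insertion order: [1, 21, 9, 22, 36, 28, 20]
Tree (level-order array): [1, None, 21, 9, 22, None, 20, None, 36, None, None, 28]
Preorder traversal: [1, 21, 9, 20, 22, 36, 28]


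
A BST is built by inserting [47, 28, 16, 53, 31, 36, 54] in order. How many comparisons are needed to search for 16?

Search path for 16: 47 -> 28 -> 16
Found: True
Comparisons: 3


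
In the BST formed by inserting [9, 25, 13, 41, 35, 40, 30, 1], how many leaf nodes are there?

Tree built from: [9, 25, 13, 41, 35, 40, 30, 1]
Tree (level-order array): [9, 1, 25, None, None, 13, 41, None, None, 35, None, 30, 40]
Rule: A leaf has 0 children.
Per-node child counts:
  node 9: 2 child(ren)
  node 1: 0 child(ren)
  node 25: 2 child(ren)
  node 13: 0 child(ren)
  node 41: 1 child(ren)
  node 35: 2 child(ren)
  node 30: 0 child(ren)
  node 40: 0 child(ren)
Matching nodes: [1, 13, 30, 40]
Count of leaf nodes: 4


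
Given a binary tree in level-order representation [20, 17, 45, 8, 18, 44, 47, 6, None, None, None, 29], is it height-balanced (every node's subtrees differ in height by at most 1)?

Tree (level-order array): [20, 17, 45, 8, 18, 44, 47, 6, None, None, None, 29]
Definition: a tree is height-balanced if, at every node, |h(left) - h(right)| <= 1 (empty subtree has height -1).
Bottom-up per-node check:
  node 6: h_left=-1, h_right=-1, diff=0 [OK], height=0
  node 8: h_left=0, h_right=-1, diff=1 [OK], height=1
  node 18: h_left=-1, h_right=-1, diff=0 [OK], height=0
  node 17: h_left=1, h_right=0, diff=1 [OK], height=2
  node 29: h_left=-1, h_right=-1, diff=0 [OK], height=0
  node 44: h_left=0, h_right=-1, diff=1 [OK], height=1
  node 47: h_left=-1, h_right=-1, diff=0 [OK], height=0
  node 45: h_left=1, h_right=0, diff=1 [OK], height=2
  node 20: h_left=2, h_right=2, diff=0 [OK], height=3
All nodes satisfy the balance condition.
Result: Balanced


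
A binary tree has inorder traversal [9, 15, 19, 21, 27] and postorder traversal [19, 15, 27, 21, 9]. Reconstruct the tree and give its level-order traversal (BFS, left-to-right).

Inorder:   [9, 15, 19, 21, 27]
Postorder: [19, 15, 27, 21, 9]
Algorithm: postorder visits root last, so walk postorder right-to-left;
each value is the root of the current inorder slice — split it at that
value, recurse on the right subtree first, then the left.
Recursive splits:
  root=9; inorder splits into left=[], right=[15, 19, 21, 27]
  root=21; inorder splits into left=[15, 19], right=[27]
  root=27; inorder splits into left=[], right=[]
  root=15; inorder splits into left=[], right=[19]
  root=19; inorder splits into left=[], right=[]
Reconstructed level-order: [9, 21, 15, 27, 19]


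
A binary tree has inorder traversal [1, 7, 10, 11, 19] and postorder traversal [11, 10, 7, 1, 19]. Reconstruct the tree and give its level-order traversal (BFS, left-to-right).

Inorder:   [1, 7, 10, 11, 19]
Postorder: [11, 10, 7, 1, 19]
Algorithm: postorder visits root last, so walk postorder right-to-left;
each value is the root of the current inorder slice — split it at that
value, recurse on the right subtree first, then the left.
Recursive splits:
  root=19; inorder splits into left=[1, 7, 10, 11], right=[]
  root=1; inorder splits into left=[], right=[7, 10, 11]
  root=7; inorder splits into left=[], right=[10, 11]
  root=10; inorder splits into left=[], right=[11]
  root=11; inorder splits into left=[], right=[]
Reconstructed level-order: [19, 1, 7, 10, 11]


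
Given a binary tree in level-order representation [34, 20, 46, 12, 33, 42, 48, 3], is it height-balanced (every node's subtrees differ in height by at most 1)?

Tree (level-order array): [34, 20, 46, 12, 33, 42, 48, 3]
Definition: a tree is height-balanced if, at every node, |h(left) - h(right)| <= 1 (empty subtree has height -1).
Bottom-up per-node check:
  node 3: h_left=-1, h_right=-1, diff=0 [OK], height=0
  node 12: h_left=0, h_right=-1, diff=1 [OK], height=1
  node 33: h_left=-1, h_right=-1, diff=0 [OK], height=0
  node 20: h_left=1, h_right=0, diff=1 [OK], height=2
  node 42: h_left=-1, h_right=-1, diff=0 [OK], height=0
  node 48: h_left=-1, h_right=-1, diff=0 [OK], height=0
  node 46: h_left=0, h_right=0, diff=0 [OK], height=1
  node 34: h_left=2, h_right=1, diff=1 [OK], height=3
All nodes satisfy the balance condition.
Result: Balanced


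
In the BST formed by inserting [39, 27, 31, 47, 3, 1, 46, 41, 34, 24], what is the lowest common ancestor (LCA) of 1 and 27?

Tree insertion order: [39, 27, 31, 47, 3, 1, 46, 41, 34, 24]
Tree (level-order array): [39, 27, 47, 3, 31, 46, None, 1, 24, None, 34, 41]
In a BST, the LCA of p=1, q=27 is the first node v on the
root-to-leaf path with p <= v <= q (go left if both < v, right if both > v).
Walk from root:
  at 39: both 1 and 27 < 39, go left
  at 27: 1 <= 27 <= 27, this is the LCA
LCA = 27


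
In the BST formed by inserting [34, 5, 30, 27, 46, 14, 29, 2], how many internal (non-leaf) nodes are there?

Tree built from: [34, 5, 30, 27, 46, 14, 29, 2]
Tree (level-order array): [34, 5, 46, 2, 30, None, None, None, None, 27, None, 14, 29]
Rule: An internal node has at least one child.
Per-node child counts:
  node 34: 2 child(ren)
  node 5: 2 child(ren)
  node 2: 0 child(ren)
  node 30: 1 child(ren)
  node 27: 2 child(ren)
  node 14: 0 child(ren)
  node 29: 0 child(ren)
  node 46: 0 child(ren)
Matching nodes: [34, 5, 30, 27]
Count of internal (non-leaf) nodes: 4


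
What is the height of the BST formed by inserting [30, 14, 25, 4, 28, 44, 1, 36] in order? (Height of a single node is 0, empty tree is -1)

Insertion order: [30, 14, 25, 4, 28, 44, 1, 36]
Tree (level-order array): [30, 14, 44, 4, 25, 36, None, 1, None, None, 28]
Compute height bottom-up (empty subtree = -1):
  height(1) = 1 + max(-1, -1) = 0
  height(4) = 1 + max(0, -1) = 1
  height(28) = 1 + max(-1, -1) = 0
  height(25) = 1 + max(-1, 0) = 1
  height(14) = 1 + max(1, 1) = 2
  height(36) = 1 + max(-1, -1) = 0
  height(44) = 1 + max(0, -1) = 1
  height(30) = 1 + max(2, 1) = 3
Height = 3


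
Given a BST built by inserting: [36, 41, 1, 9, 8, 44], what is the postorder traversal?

Tree insertion order: [36, 41, 1, 9, 8, 44]
Tree (level-order array): [36, 1, 41, None, 9, None, 44, 8]
Postorder traversal: [8, 9, 1, 44, 41, 36]


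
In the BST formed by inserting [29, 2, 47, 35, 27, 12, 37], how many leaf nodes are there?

Tree built from: [29, 2, 47, 35, 27, 12, 37]
Tree (level-order array): [29, 2, 47, None, 27, 35, None, 12, None, None, 37]
Rule: A leaf has 0 children.
Per-node child counts:
  node 29: 2 child(ren)
  node 2: 1 child(ren)
  node 27: 1 child(ren)
  node 12: 0 child(ren)
  node 47: 1 child(ren)
  node 35: 1 child(ren)
  node 37: 0 child(ren)
Matching nodes: [12, 37]
Count of leaf nodes: 2


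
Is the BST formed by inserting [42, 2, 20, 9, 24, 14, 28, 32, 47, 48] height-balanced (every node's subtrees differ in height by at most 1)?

Tree (level-order array): [42, 2, 47, None, 20, None, 48, 9, 24, None, None, None, 14, None, 28, None, None, None, 32]
Definition: a tree is height-balanced if, at every node, |h(left) - h(right)| <= 1 (empty subtree has height -1).
Bottom-up per-node check:
  node 14: h_left=-1, h_right=-1, diff=0 [OK], height=0
  node 9: h_left=-1, h_right=0, diff=1 [OK], height=1
  node 32: h_left=-1, h_right=-1, diff=0 [OK], height=0
  node 28: h_left=-1, h_right=0, diff=1 [OK], height=1
  node 24: h_left=-1, h_right=1, diff=2 [FAIL (|-1-1|=2 > 1)], height=2
  node 20: h_left=1, h_right=2, diff=1 [OK], height=3
  node 2: h_left=-1, h_right=3, diff=4 [FAIL (|-1-3|=4 > 1)], height=4
  node 48: h_left=-1, h_right=-1, diff=0 [OK], height=0
  node 47: h_left=-1, h_right=0, diff=1 [OK], height=1
  node 42: h_left=4, h_right=1, diff=3 [FAIL (|4-1|=3 > 1)], height=5
Node 24 violates the condition: |-1 - 1| = 2 > 1.
Result: Not balanced


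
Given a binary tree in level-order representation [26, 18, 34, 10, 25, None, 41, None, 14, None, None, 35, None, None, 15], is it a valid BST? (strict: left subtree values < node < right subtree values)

Level-order array: [26, 18, 34, 10, 25, None, 41, None, 14, None, None, 35, None, None, 15]
Validate using subtree bounds (lo, hi): at each node, require lo < value < hi,
then recurse left with hi=value and right with lo=value.
Preorder trace (stopping at first violation):
  at node 26 with bounds (-inf, +inf): OK
  at node 18 with bounds (-inf, 26): OK
  at node 10 with bounds (-inf, 18): OK
  at node 14 with bounds (10, 18): OK
  at node 15 with bounds (14, 18): OK
  at node 25 with bounds (18, 26): OK
  at node 34 with bounds (26, +inf): OK
  at node 41 with bounds (34, +inf): OK
  at node 35 with bounds (34, 41): OK
No violation found at any node.
Result: Valid BST


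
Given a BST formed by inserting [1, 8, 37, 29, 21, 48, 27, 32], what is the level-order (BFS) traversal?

Tree insertion order: [1, 8, 37, 29, 21, 48, 27, 32]
Tree (level-order array): [1, None, 8, None, 37, 29, 48, 21, 32, None, None, None, 27]
BFS from the root, enqueuing left then right child of each popped node:
  queue [1] -> pop 1, enqueue [8], visited so far: [1]
  queue [8] -> pop 8, enqueue [37], visited so far: [1, 8]
  queue [37] -> pop 37, enqueue [29, 48], visited so far: [1, 8, 37]
  queue [29, 48] -> pop 29, enqueue [21, 32], visited so far: [1, 8, 37, 29]
  queue [48, 21, 32] -> pop 48, enqueue [none], visited so far: [1, 8, 37, 29, 48]
  queue [21, 32] -> pop 21, enqueue [27], visited so far: [1, 8, 37, 29, 48, 21]
  queue [32, 27] -> pop 32, enqueue [none], visited so far: [1, 8, 37, 29, 48, 21, 32]
  queue [27] -> pop 27, enqueue [none], visited so far: [1, 8, 37, 29, 48, 21, 32, 27]
Result: [1, 8, 37, 29, 48, 21, 32, 27]


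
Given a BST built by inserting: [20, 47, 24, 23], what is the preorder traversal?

Tree insertion order: [20, 47, 24, 23]
Tree (level-order array): [20, None, 47, 24, None, 23]
Preorder traversal: [20, 47, 24, 23]


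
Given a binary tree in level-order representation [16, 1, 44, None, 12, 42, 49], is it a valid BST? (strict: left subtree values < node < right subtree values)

Level-order array: [16, 1, 44, None, 12, 42, 49]
Validate using subtree bounds (lo, hi): at each node, require lo < value < hi,
then recurse left with hi=value and right with lo=value.
Preorder trace (stopping at first violation):
  at node 16 with bounds (-inf, +inf): OK
  at node 1 with bounds (-inf, 16): OK
  at node 12 with bounds (1, 16): OK
  at node 44 with bounds (16, +inf): OK
  at node 42 with bounds (16, 44): OK
  at node 49 with bounds (44, +inf): OK
No violation found at any node.
Result: Valid BST


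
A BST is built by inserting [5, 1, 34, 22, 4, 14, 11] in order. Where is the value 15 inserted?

Starting tree (level order): [5, 1, 34, None, 4, 22, None, None, None, 14, None, 11]
Insertion path: 5 -> 34 -> 22 -> 14
Result: insert 15 as right child of 14
Final tree (level order): [5, 1, 34, None, 4, 22, None, None, None, 14, None, 11, 15]


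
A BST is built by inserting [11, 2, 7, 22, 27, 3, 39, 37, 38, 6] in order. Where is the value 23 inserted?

Starting tree (level order): [11, 2, 22, None, 7, None, 27, 3, None, None, 39, None, 6, 37, None, None, None, None, 38]
Insertion path: 11 -> 22 -> 27
Result: insert 23 as left child of 27
Final tree (level order): [11, 2, 22, None, 7, None, 27, 3, None, 23, 39, None, 6, None, None, 37, None, None, None, None, 38]


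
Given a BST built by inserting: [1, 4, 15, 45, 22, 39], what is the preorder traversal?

Tree insertion order: [1, 4, 15, 45, 22, 39]
Tree (level-order array): [1, None, 4, None, 15, None, 45, 22, None, None, 39]
Preorder traversal: [1, 4, 15, 45, 22, 39]


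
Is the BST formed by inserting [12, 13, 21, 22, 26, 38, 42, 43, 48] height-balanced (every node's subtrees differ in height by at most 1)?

Tree (level-order array): [12, None, 13, None, 21, None, 22, None, 26, None, 38, None, 42, None, 43, None, 48]
Definition: a tree is height-balanced if, at every node, |h(left) - h(right)| <= 1 (empty subtree has height -1).
Bottom-up per-node check:
  node 48: h_left=-1, h_right=-1, diff=0 [OK], height=0
  node 43: h_left=-1, h_right=0, diff=1 [OK], height=1
  node 42: h_left=-1, h_right=1, diff=2 [FAIL (|-1-1|=2 > 1)], height=2
  node 38: h_left=-1, h_right=2, diff=3 [FAIL (|-1-2|=3 > 1)], height=3
  node 26: h_left=-1, h_right=3, diff=4 [FAIL (|-1-3|=4 > 1)], height=4
  node 22: h_left=-1, h_right=4, diff=5 [FAIL (|-1-4|=5 > 1)], height=5
  node 21: h_left=-1, h_right=5, diff=6 [FAIL (|-1-5|=6 > 1)], height=6
  node 13: h_left=-1, h_right=6, diff=7 [FAIL (|-1-6|=7 > 1)], height=7
  node 12: h_left=-1, h_right=7, diff=8 [FAIL (|-1-7|=8 > 1)], height=8
Node 42 violates the condition: |-1 - 1| = 2 > 1.
Result: Not balanced
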